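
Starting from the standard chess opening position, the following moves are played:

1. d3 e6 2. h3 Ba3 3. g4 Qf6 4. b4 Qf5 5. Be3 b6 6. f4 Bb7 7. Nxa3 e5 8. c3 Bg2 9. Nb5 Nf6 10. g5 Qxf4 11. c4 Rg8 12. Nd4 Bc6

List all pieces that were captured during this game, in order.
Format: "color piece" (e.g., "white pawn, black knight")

Tracking captures:
  Nxa3: captured black bishop
  Qxf4: captured white pawn

black bishop, white pawn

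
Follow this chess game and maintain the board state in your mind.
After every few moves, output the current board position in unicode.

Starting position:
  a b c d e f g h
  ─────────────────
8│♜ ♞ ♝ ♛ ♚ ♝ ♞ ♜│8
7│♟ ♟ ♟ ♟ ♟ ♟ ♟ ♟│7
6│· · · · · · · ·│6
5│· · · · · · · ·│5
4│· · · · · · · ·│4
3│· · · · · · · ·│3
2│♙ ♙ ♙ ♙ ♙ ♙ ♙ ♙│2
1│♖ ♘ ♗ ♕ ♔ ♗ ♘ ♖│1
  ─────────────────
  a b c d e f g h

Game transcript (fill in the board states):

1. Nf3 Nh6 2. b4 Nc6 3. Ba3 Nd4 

  a b c d e f g h
  ─────────────────
8│♜ · ♝ ♛ ♚ ♝ · ♜│8
7│♟ ♟ ♟ ♟ ♟ ♟ ♟ ♟│7
6│· · · · · · · ♞│6
5│· · · · · · · ·│5
4│· ♙ · ♞ · · · ·│4
3│♗ · · · · ♘ · ·│3
2│♙ · ♙ ♙ ♙ ♙ ♙ ♙│2
1│♖ ♘ · ♕ ♔ ♗ · ♖│1
  ─────────────────
  a b c d e f g h

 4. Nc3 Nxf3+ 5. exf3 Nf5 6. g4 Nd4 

  a b c d e f g h
  ─────────────────
8│♜ · ♝ ♛ ♚ ♝ · ♜│8
7│♟ ♟ ♟ ♟ ♟ ♟ ♟ ♟│7
6│· · · · · · · ·│6
5│· · · · · · · ·│5
4│· ♙ · ♞ · · ♙ ·│4
3│♗ · ♘ · · ♙ · ·│3
2│♙ · ♙ ♙ · ♙ · ♙│2
1│♖ · · ♕ ♔ ♗ · ♖│1
  ─────────────────
  a b c d e f g h

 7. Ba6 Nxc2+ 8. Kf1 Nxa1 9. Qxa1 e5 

  a b c d e f g h
  ─────────────────
8│♜ · ♝ ♛ ♚ ♝ · ♜│8
7│♟ ♟ ♟ ♟ · ♟ ♟ ♟│7
6│♗ · · · · · · ·│6
5│· · · · ♟ · · ·│5
4│· ♙ · · · · ♙ ·│4
3│♗ · ♘ · · ♙ · ·│3
2│♙ · · ♙ · ♙ · ♙│2
1│♕ · · · · ♔ · ♖│1
  ─────────────────
  a b c d e f g h

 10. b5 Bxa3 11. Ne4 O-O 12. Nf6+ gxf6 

  a b c d e f g h
  ─────────────────
8│♜ · ♝ ♛ · ♜ ♚ ·│8
7│♟ ♟ ♟ ♟ · ♟ · ♟│7
6│♗ · · · · ♟ · ·│6
5│· ♙ · · ♟ · · ·│5
4│· · · · · · ♙ ·│4
3│♝ · · · · ♙ · ·│3
2│♙ · · ♙ · ♙ · ♙│2
1│♕ · · · · ♔ · ♖│1
  ─────────────────
  a b c d e f g h

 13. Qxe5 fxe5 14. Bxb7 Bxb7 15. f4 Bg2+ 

  a b c d e f g h
  ─────────────────
8│♜ · · ♛ · ♜ ♚ ·│8
7│♟ · ♟ ♟ · ♟ · ♟│7
6│· · · · · · · ·│6
5│· ♙ · · ♟ · · ·│5
4│· · · · · ♙ ♙ ·│4
3│♝ · · · · · · ·│3
2│♙ · · ♙ · ♙ ♝ ♙│2
1│· · · · · ♔ · ♖│1
  ─────────────────
  a b c d e f g h



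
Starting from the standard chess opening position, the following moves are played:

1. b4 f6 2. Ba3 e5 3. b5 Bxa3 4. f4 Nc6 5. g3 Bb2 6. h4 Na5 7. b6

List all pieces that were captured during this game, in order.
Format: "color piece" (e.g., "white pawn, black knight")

Tracking captures:
  Bxa3: captured white bishop

white bishop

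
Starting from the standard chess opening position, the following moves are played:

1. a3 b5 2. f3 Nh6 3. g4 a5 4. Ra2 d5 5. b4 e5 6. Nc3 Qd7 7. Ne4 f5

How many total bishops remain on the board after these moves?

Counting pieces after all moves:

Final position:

  a b c d e f g h
  ─────────────────
8│♜ ♞ ♝ · ♚ ♝ · ♜│8
7│· · ♟ ♛ · · ♟ ♟│7
6│· · · · · · · ♞│6
5│♟ ♟ · ♟ ♟ ♟ · ·│5
4│· ♙ · · ♘ · ♙ ·│4
3│♙ · · · · ♙ · ·│3
2│♖ · ♙ ♙ ♙ · · ♙│2
1│· · ♗ ♕ ♔ ♗ ♘ ♖│1
  ─────────────────
  a b c d e f g h


4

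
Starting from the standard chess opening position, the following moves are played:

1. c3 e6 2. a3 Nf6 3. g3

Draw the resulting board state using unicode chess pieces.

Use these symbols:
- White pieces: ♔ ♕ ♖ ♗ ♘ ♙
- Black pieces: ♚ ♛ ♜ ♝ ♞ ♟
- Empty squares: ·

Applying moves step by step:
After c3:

♜ ♞ ♝ ♛ ♚ ♝ ♞ ♜
♟ ♟ ♟ ♟ ♟ ♟ ♟ ♟
· · · · · · · ·
· · · · · · · ·
· · · · · · · ·
· · ♙ · · · · ·
♙ ♙ · ♙ ♙ ♙ ♙ ♙
♖ ♘ ♗ ♕ ♔ ♗ ♘ ♖


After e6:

♜ ♞ ♝ ♛ ♚ ♝ ♞ ♜
♟ ♟ ♟ ♟ · ♟ ♟ ♟
· · · · ♟ · · ·
· · · · · · · ·
· · · · · · · ·
· · ♙ · · · · ·
♙ ♙ · ♙ ♙ ♙ ♙ ♙
♖ ♘ ♗ ♕ ♔ ♗ ♘ ♖


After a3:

♜ ♞ ♝ ♛ ♚ ♝ ♞ ♜
♟ ♟ ♟ ♟ · ♟ ♟ ♟
· · · · ♟ · · ·
· · · · · · · ·
· · · · · · · ·
♙ · ♙ · · · · ·
· ♙ · ♙ ♙ ♙ ♙ ♙
♖ ♘ ♗ ♕ ♔ ♗ ♘ ♖


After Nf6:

♜ ♞ ♝ ♛ ♚ ♝ · ♜
♟ ♟ ♟ ♟ · ♟ ♟ ♟
· · · · ♟ ♞ · ·
· · · · · · · ·
· · · · · · · ·
♙ · ♙ · · · · ·
· ♙ · ♙ ♙ ♙ ♙ ♙
♖ ♘ ♗ ♕ ♔ ♗ ♘ ♖


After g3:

♜ ♞ ♝ ♛ ♚ ♝ · ♜
♟ ♟ ♟ ♟ · ♟ ♟ ♟
· · · · ♟ ♞ · ·
· · · · · · · ·
· · · · · · · ·
♙ · ♙ · · · ♙ ·
· ♙ · ♙ ♙ ♙ · ♙
♖ ♘ ♗ ♕ ♔ ♗ ♘ ♖



  a b c d e f g h
  ─────────────────
8│♜ ♞ ♝ ♛ ♚ ♝ · ♜│8
7│♟ ♟ ♟ ♟ · ♟ ♟ ♟│7
6│· · · · ♟ ♞ · ·│6
5│· · · · · · · ·│5
4│· · · · · · · ·│4
3│♙ · ♙ · · · ♙ ·│3
2│· ♙ · ♙ ♙ ♙ · ♙│2
1│♖ ♘ ♗ ♕ ♔ ♗ ♘ ♖│1
  ─────────────────
  a b c d e f g h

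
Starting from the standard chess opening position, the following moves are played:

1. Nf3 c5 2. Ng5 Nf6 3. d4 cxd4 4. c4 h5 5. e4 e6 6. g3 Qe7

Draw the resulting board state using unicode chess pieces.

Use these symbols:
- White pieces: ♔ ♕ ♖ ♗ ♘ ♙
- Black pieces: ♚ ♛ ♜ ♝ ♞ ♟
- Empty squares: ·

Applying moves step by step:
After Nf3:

♜ ♞ ♝ ♛ ♚ ♝ ♞ ♜
♟ ♟ ♟ ♟ ♟ ♟ ♟ ♟
· · · · · · · ·
· · · · · · · ·
· · · · · · · ·
· · · · · ♘ · ·
♙ ♙ ♙ ♙ ♙ ♙ ♙ ♙
♖ ♘ ♗ ♕ ♔ ♗ · ♖


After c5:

♜ ♞ ♝ ♛ ♚ ♝ ♞ ♜
♟ ♟ · ♟ ♟ ♟ ♟ ♟
· · · · · · · ·
· · ♟ · · · · ·
· · · · · · · ·
· · · · · ♘ · ·
♙ ♙ ♙ ♙ ♙ ♙ ♙ ♙
♖ ♘ ♗ ♕ ♔ ♗ · ♖


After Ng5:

♜ ♞ ♝ ♛ ♚ ♝ ♞ ♜
♟ ♟ · ♟ ♟ ♟ ♟ ♟
· · · · · · · ·
· · ♟ · · · ♘ ·
· · · · · · · ·
· · · · · · · ·
♙ ♙ ♙ ♙ ♙ ♙ ♙ ♙
♖ ♘ ♗ ♕ ♔ ♗ · ♖


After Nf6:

♜ ♞ ♝ ♛ ♚ ♝ · ♜
♟ ♟ · ♟ ♟ ♟ ♟ ♟
· · · · · ♞ · ·
· · ♟ · · · ♘ ·
· · · · · · · ·
· · · · · · · ·
♙ ♙ ♙ ♙ ♙ ♙ ♙ ♙
♖ ♘ ♗ ♕ ♔ ♗ · ♖


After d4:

♜ ♞ ♝ ♛ ♚ ♝ · ♜
♟ ♟ · ♟ ♟ ♟ ♟ ♟
· · · · · ♞ · ·
· · ♟ · · · ♘ ·
· · · ♙ · · · ·
· · · · · · · ·
♙ ♙ ♙ · ♙ ♙ ♙ ♙
♖ ♘ ♗ ♕ ♔ ♗ · ♖


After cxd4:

♜ ♞ ♝ ♛ ♚ ♝ · ♜
♟ ♟ · ♟ ♟ ♟ ♟ ♟
· · · · · ♞ · ·
· · · · · · ♘ ·
· · · ♟ · · · ·
· · · · · · · ·
♙ ♙ ♙ · ♙ ♙ ♙ ♙
♖ ♘ ♗ ♕ ♔ ♗ · ♖


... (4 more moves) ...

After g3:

♜ ♞ ♝ ♛ ♚ ♝ · ♜
♟ ♟ · ♟ · ♟ ♟ ·
· · · · ♟ ♞ · ·
· · · · · · ♘ ♟
· · ♙ ♟ ♙ · · ·
· · · · · · ♙ ·
♙ ♙ · · · ♙ · ♙
♖ ♘ ♗ ♕ ♔ ♗ · ♖


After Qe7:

♜ ♞ ♝ · ♚ ♝ · ♜
♟ ♟ · ♟ ♛ ♟ ♟ ·
· · · · ♟ ♞ · ·
· · · · · · ♘ ♟
· · ♙ ♟ ♙ · · ·
· · · · · · ♙ ·
♙ ♙ · · · ♙ · ♙
♖ ♘ ♗ ♕ ♔ ♗ · ♖



  a b c d e f g h
  ─────────────────
8│♜ ♞ ♝ · ♚ ♝ · ♜│8
7│♟ ♟ · ♟ ♛ ♟ ♟ ·│7
6│· · · · ♟ ♞ · ·│6
5│· · · · · · ♘ ♟│5
4│· · ♙ ♟ ♙ · · ·│4
3│· · · · · · ♙ ·│3
2│♙ ♙ · · · ♙ · ♙│2
1│♖ ♘ ♗ ♕ ♔ ♗ · ♖│1
  ─────────────────
  a b c d e f g h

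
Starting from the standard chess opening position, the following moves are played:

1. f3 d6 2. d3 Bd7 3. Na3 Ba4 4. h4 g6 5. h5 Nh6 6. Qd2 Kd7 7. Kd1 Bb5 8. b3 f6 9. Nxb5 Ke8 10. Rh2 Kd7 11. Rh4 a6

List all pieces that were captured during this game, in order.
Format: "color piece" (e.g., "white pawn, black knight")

Tracking captures:
  Nxb5: captured black bishop

black bishop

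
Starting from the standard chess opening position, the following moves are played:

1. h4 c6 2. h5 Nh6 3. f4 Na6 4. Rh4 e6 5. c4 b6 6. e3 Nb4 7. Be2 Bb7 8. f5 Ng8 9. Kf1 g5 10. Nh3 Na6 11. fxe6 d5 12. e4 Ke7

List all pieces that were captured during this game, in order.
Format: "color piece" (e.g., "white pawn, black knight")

Tracking captures:
  fxe6: captured black pawn

black pawn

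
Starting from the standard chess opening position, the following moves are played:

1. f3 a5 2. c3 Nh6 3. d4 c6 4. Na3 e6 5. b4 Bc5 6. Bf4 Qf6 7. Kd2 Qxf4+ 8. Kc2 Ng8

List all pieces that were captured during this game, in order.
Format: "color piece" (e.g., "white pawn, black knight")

Tracking captures:
  Qxf4+: captured white bishop

white bishop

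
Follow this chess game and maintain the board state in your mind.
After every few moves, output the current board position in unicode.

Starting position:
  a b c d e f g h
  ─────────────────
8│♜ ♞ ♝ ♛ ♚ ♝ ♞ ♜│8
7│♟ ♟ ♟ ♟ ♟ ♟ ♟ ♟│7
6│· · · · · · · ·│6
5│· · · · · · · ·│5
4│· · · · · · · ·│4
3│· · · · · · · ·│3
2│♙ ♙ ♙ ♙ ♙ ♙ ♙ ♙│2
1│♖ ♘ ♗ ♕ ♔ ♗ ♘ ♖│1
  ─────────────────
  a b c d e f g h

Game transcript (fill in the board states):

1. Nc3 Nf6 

  a b c d e f g h
  ─────────────────
8│♜ ♞ ♝ ♛ ♚ ♝ · ♜│8
7│♟ ♟ ♟ ♟ ♟ ♟ ♟ ♟│7
6│· · · · · ♞ · ·│6
5│· · · · · · · ·│5
4│· · · · · · · ·│4
3│· · ♘ · · · · ·│3
2│♙ ♙ ♙ ♙ ♙ ♙ ♙ ♙│2
1│♖ · ♗ ♕ ♔ ♗ ♘ ♖│1
  ─────────────────
  a b c d e f g h

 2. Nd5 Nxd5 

  a b c d e f g h
  ─────────────────
8│♜ ♞ ♝ ♛ ♚ ♝ · ♜│8
7│♟ ♟ ♟ ♟ ♟ ♟ ♟ ♟│7
6│· · · · · · · ·│6
5│· · · ♞ · · · ·│5
4│· · · · · · · ·│4
3│· · · · · · · ·│3
2│♙ ♙ ♙ ♙ ♙ ♙ ♙ ♙│2
1│♖ · ♗ ♕ ♔ ♗ ♘ ♖│1
  ─────────────────
  a b c d e f g h

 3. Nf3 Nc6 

  a b c d e f g h
  ─────────────────
8│♜ · ♝ ♛ ♚ ♝ · ♜│8
7│♟ ♟ ♟ ♟ ♟ ♟ ♟ ♟│7
6│· · ♞ · · · · ·│6
5│· · · ♞ · · · ·│5
4│· · · · · · · ·│4
3│· · · · · ♘ · ·│3
2│♙ ♙ ♙ ♙ ♙ ♙ ♙ ♙│2
1│♖ · ♗ ♕ ♔ ♗ · ♖│1
  ─────────────────
  a b c d e f g h

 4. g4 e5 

  a b c d e f g h
  ─────────────────
8│♜ · ♝ ♛ ♚ ♝ · ♜│8
7│♟ ♟ ♟ ♟ · ♟ ♟ ♟│7
6│· · ♞ · · · · ·│6
5│· · · ♞ ♟ · · ·│5
4│· · · · · · ♙ ·│4
3│· · · · · ♘ · ·│3
2│♙ ♙ ♙ ♙ ♙ ♙ · ♙│2
1│♖ · ♗ ♕ ♔ ♗ · ♖│1
  ─────────────────
  a b c d e f g h

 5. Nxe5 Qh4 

  a b c d e f g h
  ─────────────────
8│♜ · ♝ · ♚ ♝ · ♜│8
7│♟ ♟ ♟ ♟ · ♟ ♟ ♟│7
6│· · ♞ · · · · ·│6
5│· · · ♞ ♘ · · ·│5
4│· · · · · · ♙ ♛│4
3│· · · · · · · ·│3
2│♙ ♙ ♙ ♙ ♙ ♙ · ♙│2
1│♖ · ♗ ♕ ♔ ♗ · ♖│1
  ─────────────────
  a b c d e f g h



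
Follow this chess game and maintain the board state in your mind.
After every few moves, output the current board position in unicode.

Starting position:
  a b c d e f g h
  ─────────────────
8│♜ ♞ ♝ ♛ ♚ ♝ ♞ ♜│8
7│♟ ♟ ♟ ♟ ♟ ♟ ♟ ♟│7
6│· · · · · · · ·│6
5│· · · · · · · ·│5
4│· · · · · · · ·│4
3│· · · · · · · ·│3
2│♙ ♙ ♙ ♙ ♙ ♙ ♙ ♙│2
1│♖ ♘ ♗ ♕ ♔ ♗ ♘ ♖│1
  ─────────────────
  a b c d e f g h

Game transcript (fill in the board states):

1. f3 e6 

  a b c d e f g h
  ─────────────────
8│♜ ♞ ♝ ♛ ♚ ♝ ♞ ♜│8
7│♟ ♟ ♟ ♟ · ♟ ♟ ♟│7
6│· · · · ♟ · · ·│6
5│· · · · · · · ·│5
4│· · · · · · · ·│4
3│· · · · · ♙ · ·│3
2│♙ ♙ ♙ ♙ ♙ · ♙ ♙│2
1│♖ ♘ ♗ ♕ ♔ ♗ ♘ ♖│1
  ─────────────────
  a b c d e f g h

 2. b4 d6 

  a b c d e f g h
  ─────────────────
8│♜ ♞ ♝ ♛ ♚ ♝ ♞ ♜│8
7│♟ ♟ ♟ · · ♟ ♟ ♟│7
6│· · · ♟ ♟ · · ·│6
5│· · · · · · · ·│5
4│· ♙ · · · · · ·│4
3│· · · · · ♙ · ·│3
2│♙ · ♙ ♙ ♙ · ♙ ♙│2
1│♖ ♘ ♗ ♕ ♔ ♗ ♘ ♖│1
  ─────────────────
  a b c d e f g h

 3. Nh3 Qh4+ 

  a b c d e f g h
  ─────────────────
8│♜ ♞ ♝ · ♚ ♝ ♞ ♜│8
7│♟ ♟ ♟ · · ♟ ♟ ♟│7
6│· · · ♟ ♟ · · ·│6
5│· · · · · · · ·│5
4│· ♙ · · · · · ♛│4
3│· · · · · ♙ · ♘│3
2│♙ · ♙ ♙ ♙ · ♙ ♙│2
1│♖ ♘ ♗ ♕ ♔ ♗ · ♖│1
  ─────────────────
  a b c d e f g h

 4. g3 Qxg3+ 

  a b c d e f g h
  ─────────────────
8│♜ ♞ ♝ · ♚ ♝ ♞ ♜│8
7│♟ ♟ ♟ · · ♟ ♟ ♟│7
6│· · · ♟ ♟ · · ·│6
5│· · · · · · · ·│5
4│· ♙ · · · · · ·│4
3│· · · · · ♙ ♛ ♘│3
2│♙ · ♙ ♙ ♙ · · ♙│2
1│♖ ♘ ♗ ♕ ♔ ♗ · ♖│1
  ─────────────────
  a b c d e f g h

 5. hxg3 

  a b c d e f g h
  ─────────────────
8│♜ ♞ ♝ · ♚ ♝ ♞ ♜│8
7│♟ ♟ ♟ · · ♟ ♟ ♟│7
6│· · · ♟ ♟ · · ·│6
5│· · · · · · · ·│5
4│· ♙ · · · · · ·│4
3│· · · · · ♙ ♙ ♘│3
2│♙ · ♙ ♙ ♙ · · ·│2
1│♖ ♘ ♗ ♕ ♔ ♗ · ♖│1
  ─────────────────
  a b c d e f g h


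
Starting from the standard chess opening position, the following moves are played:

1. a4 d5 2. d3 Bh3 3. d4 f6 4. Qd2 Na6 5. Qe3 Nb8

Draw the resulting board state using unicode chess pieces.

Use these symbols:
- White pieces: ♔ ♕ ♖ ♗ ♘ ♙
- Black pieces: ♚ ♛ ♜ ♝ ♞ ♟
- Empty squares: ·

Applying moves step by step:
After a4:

♜ ♞ ♝ ♛ ♚ ♝ ♞ ♜
♟ ♟ ♟ ♟ ♟ ♟ ♟ ♟
· · · · · · · ·
· · · · · · · ·
♙ · · · · · · ·
· · · · · · · ·
· ♙ ♙ ♙ ♙ ♙ ♙ ♙
♖ ♘ ♗ ♕ ♔ ♗ ♘ ♖


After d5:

♜ ♞ ♝ ♛ ♚ ♝ ♞ ♜
♟ ♟ ♟ · ♟ ♟ ♟ ♟
· · · · · · · ·
· · · ♟ · · · ·
♙ · · · · · · ·
· · · · · · · ·
· ♙ ♙ ♙ ♙ ♙ ♙ ♙
♖ ♘ ♗ ♕ ♔ ♗ ♘ ♖


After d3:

♜ ♞ ♝ ♛ ♚ ♝ ♞ ♜
♟ ♟ ♟ · ♟ ♟ ♟ ♟
· · · · · · · ·
· · · ♟ · · · ·
♙ · · · · · · ·
· · · ♙ · · · ·
· ♙ ♙ · ♙ ♙ ♙ ♙
♖ ♘ ♗ ♕ ♔ ♗ ♘ ♖


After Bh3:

♜ ♞ · ♛ ♚ ♝ ♞ ♜
♟ ♟ ♟ · ♟ ♟ ♟ ♟
· · · · · · · ·
· · · ♟ · · · ·
♙ · · · · · · ·
· · · ♙ · · · ♝
· ♙ ♙ · ♙ ♙ ♙ ♙
♖ ♘ ♗ ♕ ♔ ♗ ♘ ♖


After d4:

♜ ♞ · ♛ ♚ ♝ ♞ ♜
♟ ♟ ♟ · ♟ ♟ ♟ ♟
· · · · · · · ·
· · · ♟ · · · ·
♙ · · ♙ · · · ·
· · · · · · · ♝
· ♙ ♙ · ♙ ♙ ♙ ♙
♖ ♘ ♗ ♕ ♔ ♗ ♘ ♖


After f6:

♜ ♞ · ♛ ♚ ♝ ♞ ♜
♟ ♟ ♟ · ♟ · ♟ ♟
· · · · · ♟ · ·
· · · ♟ · · · ·
♙ · · ♙ · · · ·
· · · · · · · ♝
· ♙ ♙ · ♙ ♙ ♙ ♙
♖ ♘ ♗ ♕ ♔ ♗ ♘ ♖


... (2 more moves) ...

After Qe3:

♜ · · ♛ ♚ ♝ ♞ ♜
♟ ♟ ♟ · ♟ · ♟ ♟
♞ · · · · ♟ · ·
· · · ♟ · · · ·
♙ · · ♙ · · · ·
· · · · ♕ · · ♝
· ♙ ♙ · ♙ ♙ ♙ ♙
♖ ♘ ♗ · ♔ ♗ ♘ ♖


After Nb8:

♜ ♞ · ♛ ♚ ♝ ♞ ♜
♟ ♟ ♟ · ♟ · ♟ ♟
· · · · · ♟ · ·
· · · ♟ · · · ·
♙ · · ♙ · · · ·
· · · · ♕ · · ♝
· ♙ ♙ · ♙ ♙ ♙ ♙
♖ ♘ ♗ · ♔ ♗ ♘ ♖



  a b c d e f g h
  ─────────────────
8│♜ ♞ · ♛ ♚ ♝ ♞ ♜│8
7│♟ ♟ ♟ · ♟ · ♟ ♟│7
6│· · · · · ♟ · ·│6
5│· · · ♟ · · · ·│5
4│♙ · · ♙ · · · ·│4
3│· · · · ♕ · · ♝│3
2│· ♙ ♙ · ♙ ♙ ♙ ♙│2
1│♖ ♘ ♗ · ♔ ♗ ♘ ♖│1
  ─────────────────
  a b c d e f g h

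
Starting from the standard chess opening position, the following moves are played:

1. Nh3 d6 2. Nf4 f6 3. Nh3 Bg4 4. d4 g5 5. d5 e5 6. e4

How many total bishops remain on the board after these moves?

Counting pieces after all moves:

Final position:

  a b c d e f g h
  ─────────────────
8│♜ ♞ · ♛ ♚ ♝ ♞ ♜│8
7│♟ ♟ ♟ · · · · ♟│7
6│· · · ♟ · ♟ · ·│6
5│· · · ♙ ♟ · ♟ ·│5
4│· · · · ♙ · ♝ ·│4
3│· · · · · · · ♘│3
2│♙ ♙ ♙ · · ♙ ♙ ♙│2
1│♖ ♘ ♗ ♕ ♔ ♗ · ♖│1
  ─────────────────
  a b c d e f g h


4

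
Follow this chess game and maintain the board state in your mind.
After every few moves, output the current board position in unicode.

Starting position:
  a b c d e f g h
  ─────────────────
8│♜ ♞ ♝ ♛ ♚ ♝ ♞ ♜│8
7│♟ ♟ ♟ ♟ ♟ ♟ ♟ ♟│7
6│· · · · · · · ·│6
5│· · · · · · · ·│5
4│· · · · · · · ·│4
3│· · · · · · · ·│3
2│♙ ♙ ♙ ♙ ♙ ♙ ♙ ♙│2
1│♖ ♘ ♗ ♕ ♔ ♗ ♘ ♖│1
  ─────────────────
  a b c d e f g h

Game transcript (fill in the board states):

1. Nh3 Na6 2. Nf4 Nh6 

  a b c d e f g h
  ─────────────────
8│♜ · ♝ ♛ ♚ ♝ · ♜│8
7│♟ ♟ ♟ ♟ ♟ ♟ ♟ ♟│7
6│♞ · · · · · · ♞│6
5│· · · · · · · ·│5
4│· · · · · ♘ · ·│4
3│· · · · · · · ·│3
2│♙ ♙ ♙ ♙ ♙ ♙ ♙ ♙│2
1│♖ ♘ ♗ ♕ ♔ ♗ · ♖│1
  ─────────────────
  a b c d e f g h

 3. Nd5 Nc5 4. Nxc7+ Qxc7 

  a b c d e f g h
  ─────────────────
8│♜ · ♝ · ♚ ♝ · ♜│8
7│♟ ♟ ♛ ♟ ♟ ♟ ♟ ♟│7
6│· · · · · · · ♞│6
5│· · ♞ · · · · ·│5
4│· · · · · · · ·│4
3│· · · · · · · ·│3
2│♙ ♙ ♙ ♙ ♙ ♙ ♙ ♙│2
1│♖ ♘ ♗ ♕ ♔ ♗ · ♖│1
  ─────────────────
  a b c d e f g h

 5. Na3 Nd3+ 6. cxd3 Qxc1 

  a b c d e f g h
  ─────────────────
8│♜ · ♝ · ♚ ♝ · ♜│8
7│♟ ♟ · ♟ ♟ ♟ ♟ ♟│7
6│· · · · · · · ♞│6
5│· · · · · · · ·│5
4│· · · · · · · ·│4
3│♘ · · ♙ · · · ·│3
2│♙ ♙ · ♙ ♙ ♙ ♙ ♙│2
1│♖ · ♛ ♕ ♔ ♗ · ♖│1
  ─────────────────
  a b c d e f g h

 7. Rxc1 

  a b c d e f g h
  ─────────────────
8│♜ · ♝ · ♚ ♝ · ♜│8
7│♟ ♟ · ♟ ♟ ♟ ♟ ♟│7
6│· · · · · · · ♞│6
5│· · · · · · · ·│5
4│· · · · · · · ·│4
3│♘ · · ♙ · · · ·│3
2│♙ ♙ · ♙ ♙ ♙ ♙ ♙│2
1│· · ♖ ♕ ♔ ♗ · ♖│1
  ─────────────────
  a b c d e f g h


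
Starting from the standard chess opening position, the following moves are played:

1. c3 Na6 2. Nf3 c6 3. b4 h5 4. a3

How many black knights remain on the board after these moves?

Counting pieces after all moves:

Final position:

  a b c d e f g h
  ─────────────────
8│♜ · ♝ ♛ ♚ ♝ ♞ ♜│8
7│♟ ♟ · ♟ ♟ ♟ ♟ ·│7
6│♞ · ♟ · · · · ·│6
5│· · · · · · · ♟│5
4│· ♙ · · · · · ·│4
3│♙ · ♙ · · ♘ · ·│3
2│· · · ♙ ♙ ♙ ♙ ♙│2
1│♖ ♘ ♗ ♕ ♔ ♗ · ♖│1
  ─────────────────
  a b c d e f g h


2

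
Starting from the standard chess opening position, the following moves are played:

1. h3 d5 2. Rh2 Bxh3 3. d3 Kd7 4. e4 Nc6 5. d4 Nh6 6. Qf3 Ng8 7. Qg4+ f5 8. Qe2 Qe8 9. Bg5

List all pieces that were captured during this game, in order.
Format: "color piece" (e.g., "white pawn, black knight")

Tracking captures:
  Bxh3: captured white pawn

white pawn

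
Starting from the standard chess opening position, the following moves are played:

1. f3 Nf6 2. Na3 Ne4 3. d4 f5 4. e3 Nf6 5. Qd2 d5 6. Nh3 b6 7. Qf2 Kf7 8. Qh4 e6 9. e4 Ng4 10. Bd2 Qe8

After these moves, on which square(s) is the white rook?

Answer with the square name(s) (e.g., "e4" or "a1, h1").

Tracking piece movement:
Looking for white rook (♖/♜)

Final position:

  a b c d e f g h
  ─────────────────
8│♜ ♞ ♝ · ♛ ♝ · ♜│8
7│♟ · ♟ · · ♚ ♟ ♟│7
6│· ♟ · · ♟ · · ·│6
5│· · · ♟ · ♟ · ·│5
4│· · · ♙ ♙ · ♞ ♕│4
3│♘ · · · · ♙ · ♘│3
2│♙ ♙ ♙ ♗ · · ♙ ♙│2
1│♖ · · · ♔ ♗ · ♖│1
  ─────────────────
  a b c d e f g h


a1, h1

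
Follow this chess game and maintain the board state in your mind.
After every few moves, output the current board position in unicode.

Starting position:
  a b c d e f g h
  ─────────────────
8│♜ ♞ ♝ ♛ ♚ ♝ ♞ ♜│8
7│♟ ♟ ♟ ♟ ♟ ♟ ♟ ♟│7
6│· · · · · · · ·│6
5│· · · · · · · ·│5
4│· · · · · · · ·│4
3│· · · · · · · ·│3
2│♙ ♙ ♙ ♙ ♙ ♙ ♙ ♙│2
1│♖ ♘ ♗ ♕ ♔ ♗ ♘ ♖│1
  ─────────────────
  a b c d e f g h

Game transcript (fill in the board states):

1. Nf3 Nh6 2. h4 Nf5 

  a b c d e f g h
  ─────────────────
8│♜ ♞ ♝ ♛ ♚ ♝ · ♜│8
7│♟ ♟ ♟ ♟ ♟ ♟ ♟ ♟│7
6│· · · · · · · ·│6
5│· · · · · ♞ · ·│5
4│· · · · · · · ♙│4
3│· · · · · ♘ · ·│3
2│♙ ♙ ♙ ♙ ♙ ♙ ♙ ·│2
1│♖ ♘ ♗ ♕ ♔ ♗ · ♖│1
  ─────────────────
  a b c d e f g h

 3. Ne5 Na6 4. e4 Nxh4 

  a b c d e f g h
  ─────────────────
8│♜ · ♝ ♛ ♚ ♝ · ♜│8
7│♟ ♟ ♟ ♟ ♟ ♟ ♟ ♟│7
6│♞ · · · · · · ·│6
5│· · · · ♘ · · ·│5
4│· · · · ♙ · · ♞│4
3│· · · · · · · ·│3
2│♙ ♙ ♙ ♙ · ♙ ♙ ·│2
1│♖ ♘ ♗ ♕ ♔ ♗ · ♖│1
  ─────────────────
  a b c d e f g h

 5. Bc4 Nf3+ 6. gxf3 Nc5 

  a b c d e f g h
  ─────────────────
8│♜ · ♝ ♛ ♚ ♝ · ♜│8
7│♟ ♟ ♟ ♟ ♟ ♟ ♟ ♟│7
6│· · · · · · · ·│6
5│· · ♞ · ♘ · · ·│5
4│· · ♗ · ♙ · · ·│4
3│· · · · · ♙ · ·│3
2│♙ ♙ ♙ ♙ · ♙ · ·│2
1│♖ ♘ ♗ ♕ ♔ · · ♖│1
  ─────────────────
  a b c d e f g h

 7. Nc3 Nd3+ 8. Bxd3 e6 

  a b c d e f g h
  ─────────────────
8│♜ · ♝ ♛ ♚ ♝ · ♜│8
7│♟ ♟ ♟ ♟ · ♟ ♟ ♟│7
6│· · · · ♟ · · ·│6
5│· · · · ♘ · · ·│5
4│· · · · ♙ · · ·│4
3│· · ♘ ♗ · ♙ · ·│3
2│♙ ♙ ♙ ♙ · ♙ · ·│2
1│♖ · ♗ ♕ ♔ · · ♖│1
  ─────────────────
  a b c d e f g h



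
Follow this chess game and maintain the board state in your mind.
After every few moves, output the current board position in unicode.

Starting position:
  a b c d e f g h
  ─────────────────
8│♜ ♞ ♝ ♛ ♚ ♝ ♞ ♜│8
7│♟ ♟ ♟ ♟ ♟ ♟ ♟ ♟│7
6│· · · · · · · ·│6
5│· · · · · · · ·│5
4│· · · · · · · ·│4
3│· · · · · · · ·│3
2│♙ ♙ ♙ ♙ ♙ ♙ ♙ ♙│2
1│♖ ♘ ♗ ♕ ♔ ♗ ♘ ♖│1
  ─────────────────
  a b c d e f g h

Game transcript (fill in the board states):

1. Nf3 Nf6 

  a b c d e f g h
  ─────────────────
8│♜ ♞ ♝ ♛ ♚ ♝ · ♜│8
7│♟ ♟ ♟ ♟ ♟ ♟ ♟ ♟│7
6│· · · · · ♞ · ·│6
5│· · · · · · · ·│5
4│· · · · · · · ·│4
3│· · · · · ♘ · ·│3
2│♙ ♙ ♙ ♙ ♙ ♙ ♙ ♙│2
1│♖ ♘ ♗ ♕ ♔ ♗ · ♖│1
  ─────────────────
  a b c d e f g h

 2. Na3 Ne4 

  a b c d e f g h
  ─────────────────
8│♜ ♞ ♝ ♛ ♚ ♝ · ♜│8
7│♟ ♟ ♟ ♟ ♟ ♟ ♟ ♟│7
6│· · · · · · · ·│6
5│· · · · · · · ·│5
4│· · · · ♞ · · ·│4
3│♘ · · · · ♘ · ·│3
2│♙ ♙ ♙ ♙ ♙ ♙ ♙ ♙│2
1│♖ · ♗ ♕ ♔ ♗ · ♖│1
  ─────────────────
  a b c d e f g h

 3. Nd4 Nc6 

  a b c d e f g h
  ─────────────────
8│♜ · ♝ ♛ ♚ ♝ · ♜│8
7│♟ ♟ ♟ ♟ ♟ ♟ ♟ ♟│7
6│· · ♞ · · · · ·│6
5│· · · · · · · ·│5
4│· · · ♘ ♞ · · ·│4
3│♘ · · · · · · ·│3
2│♙ ♙ ♙ ♙ ♙ ♙ ♙ ♙│2
1│♖ · ♗ ♕ ♔ ♗ · ♖│1
  ─────────────────
  a b c d e f g h

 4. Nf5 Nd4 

  a b c d e f g h
  ─────────────────
8│♜ · ♝ ♛ ♚ ♝ · ♜│8
7│♟ ♟ ♟ ♟ ♟ ♟ ♟ ♟│7
6│· · · · · · · ·│6
5│· · · · · ♘ · ·│5
4│· · · ♞ ♞ · · ·│4
3│♘ · · · · · · ·│3
2│♙ ♙ ♙ ♙ ♙ ♙ ♙ ♙│2
1│♖ · ♗ ♕ ♔ ♗ · ♖│1
  ─────────────────
  a b c d e f g h

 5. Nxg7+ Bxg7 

  a b c d e f g h
  ─────────────────
8│♜ · ♝ ♛ ♚ · · ♜│8
7│♟ ♟ ♟ ♟ ♟ ♟ ♝ ♟│7
6│· · · · · · · ·│6
5│· · · · · · · ·│5
4│· · · ♞ ♞ · · ·│4
3│♘ · · · · · · ·│3
2│♙ ♙ ♙ ♙ ♙ ♙ ♙ ♙│2
1│♖ · ♗ ♕ ♔ ♗ · ♖│1
  ─────────────────
  a b c d e f g h



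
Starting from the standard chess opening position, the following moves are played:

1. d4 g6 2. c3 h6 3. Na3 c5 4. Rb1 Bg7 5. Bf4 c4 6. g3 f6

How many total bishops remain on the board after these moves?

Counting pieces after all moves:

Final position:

  a b c d e f g h
  ─────────────────
8│♜ ♞ ♝ ♛ ♚ · ♞ ♜│8
7│♟ ♟ · ♟ ♟ · ♝ ·│7
6│· · · · · ♟ ♟ ♟│6
5│· · · · · · · ·│5
4│· · ♟ ♙ · ♗ · ·│4
3│♘ · ♙ · · · ♙ ·│3
2│♙ ♙ · · ♙ ♙ · ♙│2
1│· ♖ · ♕ ♔ ♗ ♘ ♖│1
  ─────────────────
  a b c d e f g h


4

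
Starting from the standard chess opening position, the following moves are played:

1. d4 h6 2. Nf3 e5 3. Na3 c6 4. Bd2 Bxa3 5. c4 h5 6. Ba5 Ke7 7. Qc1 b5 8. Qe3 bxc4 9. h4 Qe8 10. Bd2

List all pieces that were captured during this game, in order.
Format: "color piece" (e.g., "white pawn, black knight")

Tracking captures:
  Bxa3: captured white knight
  bxc4: captured white pawn

white knight, white pawn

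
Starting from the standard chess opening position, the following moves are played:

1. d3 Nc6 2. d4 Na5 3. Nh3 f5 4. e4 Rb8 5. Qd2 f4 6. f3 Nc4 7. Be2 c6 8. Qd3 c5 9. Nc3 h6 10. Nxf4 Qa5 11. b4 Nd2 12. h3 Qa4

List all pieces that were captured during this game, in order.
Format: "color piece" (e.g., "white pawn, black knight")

Tracking captures:
  Nxf4: captured black pawn

black pawn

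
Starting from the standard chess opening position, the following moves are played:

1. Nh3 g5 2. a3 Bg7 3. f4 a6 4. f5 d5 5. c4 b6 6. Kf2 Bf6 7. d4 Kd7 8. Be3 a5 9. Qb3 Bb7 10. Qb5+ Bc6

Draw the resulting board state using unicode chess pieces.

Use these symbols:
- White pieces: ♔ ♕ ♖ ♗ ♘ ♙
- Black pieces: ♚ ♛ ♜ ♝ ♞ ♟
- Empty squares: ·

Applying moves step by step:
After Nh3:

♜ ♞ ♝ ♛ ♚ ♝ ♞ ♜
♟ ♟ ♟ ♟ ♟ ♟ ♟ ♟
· · · · · · · ·
· · · · · · · ·
· · · · · · · ·
· · · · · · · ♘
♙ ♙ ♙ ♙ ♙ ♙ ♙ ♙
♖ ♘ ♗ ♕ ♔ ♗ · ♖


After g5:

♜ ♞ ♝ ♛ ♚ ♝ ♞ ♜
♟ ♟ ♟ ♟ ♟ ♟ · ♟
· · · · · · · ·
· · · · · · ♟ ·
· · · · · · · ·
· · · · · · · ♘
♙ ♙ ♙ ♙ ♙ ♙ ♙ ♙
♖ ♘ ♗ ♕ ♔ ♗ · ♖


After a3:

♜ ♞ ♝ ♛ ♚ ♝ ♞ ♜
♟ ♟ ♟ ♟ ♟ ♟ · ♟
· · · · · · · ·
· · · · · · ♟ ·
· · · · · · · ·
♙ · · · · · · ♘
· ♙ ♙ ♙ ♙ ♙ ♙ ♙
♖ ♘ ♗ ♕ ♔ ♗ · ♖


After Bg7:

♜ ♞ ♝ ♛ ♚ · ♞ ♜
♟ ♟ ♟ ♟ ♟ ♟ ♝ ♟
· · · · · · · ·
· · · · · · ♟ ·
· · · · · · · ·
♙ · · · · · · ♘
· ♙ ♙ ♙ ♙ ♙ ♙ ♙
♖ ♘ ♗ ♕ ♔ ♗ · ♖


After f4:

♜ ♞ ♝ ♛ ♚ · ♞ ♜
♟ ♟ ♟ ♟ ♟ ♟ ♝ ♟
· · · · · · · ·
· · · · · · ♟ ·
· · · · · ♙ · ·
♙ · · · · · · ♘
· ♙ ♙ ♙ ♙ · ♙ ♙
♖ ♘ ♗ ♕ ♔ ♗ · ♖


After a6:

♜ ♞ ♝ ♛ ♚ · ♞ ♜
· ♟ ♟ ♟ ♟ ♟ ♝ ♟
♟ · · · · · · ·
· · · · · · ♟ ·
· · · · · ♙ · ·
♙ · · · · · · ♘
· ♙ ♙ ♙ ♙ · ♙ ♙
♖ ♘ ♗ ♕ ♔ ♗ · ♖


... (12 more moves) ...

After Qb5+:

♜ ♞ · ♛ · · ♞ ♜
· ♝ ♟ ♚ ♟ ♟ · ♟
· ♟ · · · ♝ · ·
♟ ♕ · ♟ · ♙ ♟ ·
· · ♙ ♙ · · · ·
♙ · · · ♗ · · ♘
· ♙ · · ♙ ♔ ♙ ♙
♖ ♘ · · · ♗ · ♖


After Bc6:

♜ ♞ · ♛ · · ♞ ♜
· · ♟ ♚ ♟ ♟ · ♟
· ♟ ♝ · · ♝ · ·
♟ ♕ · ♟ · ♙ ♟ ·
· · ♙ ♙ · · · ·
♙ · · · ♗ · · ♘
· ♙ · · ♙ ♔ ♙ ♙
♖ ♘ · · · ♗ · ♖



  a b c d e f g h
  ─────────────────
8│♜ ♞ · ♛ · · ♞ ♜│8
7│· · ♟ ♚ ♟ ♟ · ♟│7
6│· ♟ ♝ · · ♝ · ·│6
5│♟ ♕ · ♟ · ♙ ♟ ·│5
4│· · ♙ ♙ · · · ·│4
3│♙ · · · ♗ · · ♘│3
2│· ♙ · · ♙ ♔ ♙ ♙│2
1│♖ ♘ · · · ♗ · ♖│1
  ─────────────────
  a b c d e f g h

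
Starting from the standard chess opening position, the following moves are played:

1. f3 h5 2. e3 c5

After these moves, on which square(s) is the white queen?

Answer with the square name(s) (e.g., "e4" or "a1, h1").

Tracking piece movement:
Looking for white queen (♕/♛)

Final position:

  a b c d e f g h
  ─────────────────
8│♜ ♞ ♝ ♛ ♚ ♝ ♞ ♜│8
7│♟ ♟ · ♟ ♟ ♟ ♟ ·│7
6│· · · · · · · ·│6
5│· · ♟ · · · · ♟│5
4│· · · · · · · ·│4
3│· · · · ♙ ♙ · ·│3
2│♙ ♙ ♙ ♙ · · ♙ ♙│2
1│♖ ♘ ♗ ♕ ♔ ♗ ♘ ♖│1
  ─────────────────
  a b c d e f g h


d1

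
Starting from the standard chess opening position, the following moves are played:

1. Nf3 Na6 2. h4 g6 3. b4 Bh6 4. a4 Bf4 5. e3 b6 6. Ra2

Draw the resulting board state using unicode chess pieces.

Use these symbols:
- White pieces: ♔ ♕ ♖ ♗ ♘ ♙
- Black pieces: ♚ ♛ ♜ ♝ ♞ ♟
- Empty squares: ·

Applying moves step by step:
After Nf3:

♜ ♞ ♝ ♛ ♚ ♝ ♞ ♜
♟ ♟ ♟ ♟ ♟ ♟ ♟ ♟
· · · · · · · ·
· · · · · · · ·
· · · · · · · ·
· · · · · ♘ · ·
♙ ♙ ♙ ♙ ♙ ♙ ♙ ♙
♖ ♘ ♗ ♕ ♔ ♗ · ♖


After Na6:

♜ · ♝ ♛ ♚ ♝ ♞ ♜
♟ ♟ ♟ ♟ ♟ ♟ ♟ ♟
♞ · · · · · · ·
· · · · · · · ·
· · · · · · · ·
· · · · · ♘ · ·
♙ ♙ ♙ ♙ ♙ ♙ ♙ ♙
♖ ♘ ♗ ♕ ♔ ♗ · ♖


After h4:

♜ · ♝ ♛ ♚ ♝ ♞ ♜
♟ ♟ ♟ ♟ ♟ ♟ ♟ ♟
♞ · · · · · · ·
· · · · · · · ·
· · · · · · · ♙
· · · · · ♘ · ·
♙ ♙ ♙ ♙ ♙ ♙ ♙ ·
♖ ♘ ♗ ♕ ♔ ♗ · ♖


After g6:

♜ · ♝ ♛ ♚ ♝ ♞ ♜
♟ ♟ ♟ ♟ ♟ ♟ · ♟
♞ · · · · · ♟ ·
· · · · · · · ·
· · · · · · · ♙
· · · · · ♘ · ·
♙ ♙ ♙ ♙ ♙ ♙ ♙ ·
♖ ♘ ♗ ♕ ♔ ♗ · ♖


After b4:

♜ · ♝ ♛ ♚ ♝ ♞ ♜
♟ ♟ ♟ ♟ ♟ ♟ · ♟
♞ · · · · · ♟ ·
· · · · · · · ·
· ♙ · · · · · ♙
· · · · · ♘ · ·
♙ · ♙ ♙ ♙ ♙ ♙ ·
♖ ♘ ♗ ♕ ♔ ♗ · ♖


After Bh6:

♜ · ♝ ♛ ♚ · ♞ ♜
♟ ♟ ♟ ♟ ♟ ♟ · ♟
♞ · · · · · ♟ ♝
· · · · · · · ·
· ♙ · · · · · ♙
· · · · · ♘ · ·
♙ · ♙ ♙ ♙ ♙ ♙ ·
♖ ♘ ♗ ♕ ♔ ♗ · ♖


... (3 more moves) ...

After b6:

♜ · ♝ ♛ ♚ · ♞ ♜
♟ · ♟ ♟ ♟ ♟ · ♟
♞ ♟ · · · · ♟ ·
· · · · · · · ·
♙ ♙ · · · ♝ · ♙
· · · · ♙ ♘ · ·
· · ♙ ♙ · ♙ ♙ ·
♖ ♘ ♗ ♕ ♔ ♗ · ♖


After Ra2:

♜ · ♝ ♛ ♚ · ♞ ♜
♟ · ♟ ♟ ♟ ♟ · ♟
♞ ♟ · · · · ♟ ·
· · · · · · · ·
♙ ♙ · · · ♝ · ♙
· · · · ♙ ♘ · ·
♖ · ♙ ♙ · ♙ ♙ ·
· ♘ ♗ ♕ ♔ ♗ · ♖



  a b c d e f g h
  ─────────────────
8│♜ · ♝ ♛ ♚ · ♞ ♜│8
7│♟ · ♟ ♟ ♟ ♟ · ♟│7
6│♞ ♟ · · · · ♟ ·│6
5│· · · · · · · ·│5
4│♙ ♙ · · · ♝ · ♙│4
3│· · · · ♙ ♘ · ·│3
2│♖ · ♙ ♙ · ♙ ♙ ·│2
1│· ♘ ♗ ♕ ♔ ♗ · ♖│1
  ─────────────────
  a b c d e f g h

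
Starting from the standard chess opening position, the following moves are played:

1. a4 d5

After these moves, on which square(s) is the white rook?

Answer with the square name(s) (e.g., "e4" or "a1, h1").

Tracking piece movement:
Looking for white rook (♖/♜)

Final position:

  a b c d e f g h
  ─────────────────
8│♜ ♞ ♝ ♛ ♚ ♝ ♞ ♜│8
7│♟ ♟ ♟ · ♟ ♟ ♟ ♟│7
6│· · · · · · · ·│6
5│· · · ♟ · · · ·│5
4│♙ · · · · · · ·│4
3│· · · · · · · ·│3
2│· ♙ ♙ ♙ ♙ ♙ ♙ ♙│2
1│♖ ♘ ♗ ♕ ♔ ♗ ♘ ♖│1
  ─────────────────
  a b c d e f g h


a1, h1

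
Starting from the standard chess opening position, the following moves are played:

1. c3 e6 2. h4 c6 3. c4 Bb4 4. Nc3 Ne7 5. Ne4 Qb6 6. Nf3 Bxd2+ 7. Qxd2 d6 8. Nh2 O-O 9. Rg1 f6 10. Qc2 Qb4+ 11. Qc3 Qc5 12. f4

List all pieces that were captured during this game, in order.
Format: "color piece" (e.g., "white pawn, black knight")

Tracking captures:
  Bxd2+: captured white pawn
  Qxd2: captured black bishop

white pawn, black bishop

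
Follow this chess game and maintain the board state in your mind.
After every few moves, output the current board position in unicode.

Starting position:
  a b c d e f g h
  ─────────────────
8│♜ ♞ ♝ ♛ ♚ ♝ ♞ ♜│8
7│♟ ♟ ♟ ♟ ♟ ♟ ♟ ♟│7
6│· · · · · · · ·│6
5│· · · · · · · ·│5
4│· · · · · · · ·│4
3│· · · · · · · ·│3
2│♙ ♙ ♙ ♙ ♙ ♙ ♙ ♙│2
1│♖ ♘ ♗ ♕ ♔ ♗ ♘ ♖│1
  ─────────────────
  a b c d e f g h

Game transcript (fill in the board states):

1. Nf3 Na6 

  a b c d e f g h
  ─────────────────
8│♜ · ♝ ♛ ♚ ♝ ♞ ♜│8
7│♟ ♟ ♟ ♟ ♟ ♟ ♟ ♟│7
6│♞ · · · · · · ·│6
5│· · · · · · · ·│5
4│· · · · · · · ·│4
3│· · · · · ♘ · ·│3
2│♙ ♙ ♙ ♙ ♙ ♙ ♙ ♙│2
1│♖ ♘ ♗ ♕ ♔ ♗ · ♖│1
  ─────────────────
  a b c d e f g h

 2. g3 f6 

  a b c d e f g h
  ─────────────────
8│♜ · ♝ ♛ ♚ ♝ ♞ ♜│8
7│♟ ♟ ♟ ♟ ♟ · ♟ ♟│7
6│♞ · · · · ♟ · ·│6
5│· · · · · · · ·│5
4│· · · · · · · ·│4
3│· · · · · ♘ ♙ ·│3
2│♙ ♙ ♙ ♙ ♙ ♙ · ♙│2
1│♖ ♘ ♗ ♕ ♔ ♗ · ♖│1
  ─────────────────
  a b c d e f g h

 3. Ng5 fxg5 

  a b c d e f g h
  ─────────────────
8│♜ · ♝ ♛ ♚ ♝ ♞ ♜│8
7│♟ ♟ ♟ ♟ ♟ · ♟ ♟│7
6│♞ · · · · · · ·│6
5│· · · · · · ♟ ·│5
4│· · · · · · · ·│4
3│· · · · · · ♙ ·│3
2│♙ ♙ ♙ ♙ ♙ ♙ · ♙│2
1│♖ ♘ ♗ ♕ ♔ ♗ · ♖│1
  ─────────────────
  a b c d e f g h

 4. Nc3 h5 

  a b c d e f g h
  ─────────────────
8│♜ · ♝ ♛ ♚ ♝ ♞ ♜│8
7│♟ ♟ ♟ ♟ ♟ · ♟ ·│7
6│♞ · · · · · · ·│6
5│· · · · · · ♟ ♟│5
4│· · · · · · · ·│4
3│· · ♘ · · · ♙ ·│3
2│♙ ♙ ♙ ♙ ♙ ♙ · ♙│2
1│♖ · ♗ ♕ ♔ ♗ · ♖│1
  ─────────────────
  a b c d e f g h



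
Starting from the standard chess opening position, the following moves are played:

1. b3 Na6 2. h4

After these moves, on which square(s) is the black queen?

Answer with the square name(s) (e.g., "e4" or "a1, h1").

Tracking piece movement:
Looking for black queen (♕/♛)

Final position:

  a b c d e f g h
  ─────────────────
8│♜ · ♝ ♛ ♚ ♝ ♞ ♜│8
7│♟ ♟ ♟ ♟ ♟ ♟ ♟ ♟│7
6│♞ · · · · · · ·│6
5│· · · · · · · ·│5
4│· · · · · · · ♙│4
3│· ♙ · · · · · ·│3
2│♙ · ♙ ♙ ♙ ♙ ♙ ·│2
1│♖ ♘ ♗ ♕ ♔ ♗ ♘ ♖│1
  ─────────────────
  a b c d e f g h


d8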